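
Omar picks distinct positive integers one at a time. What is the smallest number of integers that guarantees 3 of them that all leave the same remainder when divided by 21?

43

The 21 residue classes mod 21 are the pigeonholes.
With 42 integers one could put 2 in each residue class and have no class reach 3.
The 43rd integer pushes some class to 3, so 21·2 + 1 = 43.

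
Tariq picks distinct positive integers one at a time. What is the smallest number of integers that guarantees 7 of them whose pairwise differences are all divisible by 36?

Integers whose pairwise differences are multiples of 36 are exactly those sharing a remainder mod 36. Pigeonhole: the 36 residue classes mod 36 are the pigeonholes.
With 216 integers one could put 6 in each residue class and have no class reach 7.
The 217th integer pushes some class to 7, so 36·6 + 1 = 217.

217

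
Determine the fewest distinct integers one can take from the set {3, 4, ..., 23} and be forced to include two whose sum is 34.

Group the elements by complementary pair {x, 34−x}: {11,23}, {12,22}, {13,21}, …, giving 6 two-element pairs, the single value 17 (it cannot pair with itself since the integers are distinct), and 8 integers whose partner 34−x falls outside [3,23].
Treating each of those 15 groups as a pigeonhole, one can pick one integer per group — 15 integers — with no two summing to 34.
The 16th integer lands in an occupied pair, forcing a sum of 34.

16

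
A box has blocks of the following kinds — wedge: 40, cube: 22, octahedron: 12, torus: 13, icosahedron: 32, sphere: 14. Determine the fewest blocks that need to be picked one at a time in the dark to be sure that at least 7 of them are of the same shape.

The 6 shapes are the holes; the blocks drawn are the pigeons.
To avoid 7 of any one shape, the worst case takes at most 6 of each shape.
That gives 6 + 6 + 6 + 6 + 6 + 6 = 36 blocks with no shape reaching 7.
The next block forces some shape to 7, so 36 + 1 = 37.

37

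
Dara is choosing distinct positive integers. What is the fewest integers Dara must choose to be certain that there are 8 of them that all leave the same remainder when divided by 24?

Pigeonhole: the 24 residue classes mod 24 are the pigeonholes.
With 168 integers one could put 7 in each residue class and have no class reach 8.
The 169th integer pushes some class to 8, so 24·7 + 1 = 169.

169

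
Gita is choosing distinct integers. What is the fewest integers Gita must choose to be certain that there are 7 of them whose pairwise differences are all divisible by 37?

Integers whose pairwise differences are multiples of 37 are exactly those sharing a remainder mod 37. The 37 residue classes mod 37 are the pigeonholes.
With 222 integers one could put 6 in each residue class and have no class reach 7.
The 223rd integer pushes some class to 7, so 37·6 + 1 = 223.

223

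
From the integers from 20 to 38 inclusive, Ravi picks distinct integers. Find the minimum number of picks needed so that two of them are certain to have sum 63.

Two chosen integers sum to 63 exactly when both halves of some pair {x, 63−x} with 25 ≤ x ≤ 63−x ≤ 38 are chosen — 7 such pairs.
The remaining 5 elements (those with no distinct partner in range) can never complete a 63-sum, so the worst case takes all of them and one from each pair: 5 + 7 = 12.
The 13th integer has to be the second member of some pair, so 12 + 1 = 13.

13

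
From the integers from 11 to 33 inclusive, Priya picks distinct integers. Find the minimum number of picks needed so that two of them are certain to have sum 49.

A set avoiding the sum 49 can contain at most one of each pair {x, 49−x}, plus the 5 elements whose complement lies outside the range.
The integers 11, …, 24 (14 of them) are such a set: any two sum to at least 11+12 = 23 and at most 23+24 = 47 < 49.
By pigeonhole, any 15th integer completes one of the 9 pairs, so 15 choices force a sum of 49.

15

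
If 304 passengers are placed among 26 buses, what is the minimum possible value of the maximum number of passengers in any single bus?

12

The 26 buses are the holes and the 304 passengers are the pigeons.
If every bus held at most 11 passengers, the total would be at most 26 × 11 = 286, which is less than 304.
So some bus holds at least ⌈304/26⌉ = 12 passengers.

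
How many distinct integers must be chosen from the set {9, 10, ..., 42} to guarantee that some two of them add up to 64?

25

A set avoiding the sum 64 can contain at most one of each pair {x, 64−x}, plus the 14 elements whose complement lies outside the range or equal to its own complement.
The integers 9, …, 32 (24 of them) are such a set: any two sum to at least 9+10 = 19 and at most 31+32 = 63 < 64.
By pigeonhole, any 25th integer completes one of the 10 pairs, so 25 choices force a sum of 64.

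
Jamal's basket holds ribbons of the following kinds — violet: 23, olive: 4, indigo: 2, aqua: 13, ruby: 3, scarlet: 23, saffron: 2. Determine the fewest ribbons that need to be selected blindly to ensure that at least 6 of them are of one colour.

27

By the pigeonhole principle, put each drawn ribbon into a box by colour. The largest draw with every box below 6 takes min(count, 5) from each colour; colours with fewer than 5 contribute all they have.
Σ min(cᵢ, 5) = 5 + 4 + 2 + 5 + 3 + 5 + 2 = 26.
Draw number 26 + 1 = 27 must push one box to 6.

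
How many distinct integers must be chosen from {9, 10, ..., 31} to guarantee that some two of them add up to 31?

Two chosen integers sum to 31 exactly when both halves of some pair {x, 31−x} with 9 ≤ x ≤ 31−x ≤ 22 are chosen — 7 such pairs.
The remaining 9 elements (those with no distinct partner in range) can never complete a 31-sum, so the worst case takes all of them and one from each pair: 9 + 7 = 16.
By the pigeonhole principle, the 17th integer has to be the second member of some pair, so 16 + 1 = 17.

17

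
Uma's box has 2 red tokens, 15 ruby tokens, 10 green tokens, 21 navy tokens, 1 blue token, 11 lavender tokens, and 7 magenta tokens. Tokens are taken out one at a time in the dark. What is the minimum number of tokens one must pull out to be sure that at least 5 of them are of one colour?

24

An adversary could hand out at most 4 tokens per colour (red, blue run out sooner): 2 + 4 + 4 + 4 + 1 + 4 + 4 = 23 tokens and still no colour has 5.
By the pigeonhole principle, one more token lands in a colour already at 4, so 24 draws are enough and 23 are not.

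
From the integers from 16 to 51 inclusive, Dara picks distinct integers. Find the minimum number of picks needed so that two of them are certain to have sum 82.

27

Group the elements by complementary pair {x, 82−x}: {31,51}, {32,50}, {33,49}, …, giving 10 two-element pairs, the single value 41 (it cannot pair with itself since the integers are distinct), and 15 integers whose partner 82−x falls outside [16,51].
Treating each of those 26 groups as a pigeonhole, one can pick one integer per group — 26 integers — with no two summing to 82.
The 27th integer lands in an occupied pair, forcing a sum of 82.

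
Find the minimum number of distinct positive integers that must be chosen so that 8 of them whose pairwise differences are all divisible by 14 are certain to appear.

Integers whose pairwise differences are multiples of 14 are exactly those sharing a remainder mod 14. The 14 residue classes mod 14 are the pigeonholes.
With 98 integers one could put 7 in each residue class and have no class reach 8.
The 99th integer pushes some class to 8, so 14·7 + 1 = 99.

99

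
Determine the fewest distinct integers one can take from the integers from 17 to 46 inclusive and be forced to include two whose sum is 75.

Group the elements by complementary pair {x, 75−x}: {29,46}, {30,45}, {31,44}, …, giving 9 two-element pairs and 12 integers whose partner 75−x falls outside [17,46].
Treating each of those 21 groups as a pigeonhole, one can pick one integer per group — 21 integers — with no two summing to 75.
The 22nd integer lands in an occupied pair, forcing a sum of 75.

22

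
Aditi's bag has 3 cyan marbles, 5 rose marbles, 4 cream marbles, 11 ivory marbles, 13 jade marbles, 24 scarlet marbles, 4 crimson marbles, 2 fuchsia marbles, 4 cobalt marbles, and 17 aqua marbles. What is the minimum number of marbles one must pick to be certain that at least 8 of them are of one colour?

51

By pigeonhole, put each drawn marble into a box by colour. The largest draw with every box below 8 takes min(count, 7) from each colour; colours with fewer than 7 contribute all they have.
Σ min(cᵢ, 7) = 3 + 5 + 4 + 7 + 7 + 7 + 4 + 2 + 4 + 7 = 50.
Draw number 50 + 1 = 51 must push one box to 8.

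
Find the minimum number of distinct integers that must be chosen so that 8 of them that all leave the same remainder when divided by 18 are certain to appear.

The 18 residue classes mod 18 are the pigeonholes.
With 126 integers one could put 7 in each residue class and have no class reach 8.
The 127th integer pushes some class to 8, so 18·7 + 1 = 127.

127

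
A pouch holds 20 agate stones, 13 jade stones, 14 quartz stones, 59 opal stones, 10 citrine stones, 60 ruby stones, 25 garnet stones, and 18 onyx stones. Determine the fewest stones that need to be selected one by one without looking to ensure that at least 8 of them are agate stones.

In the worst case for collecting agate stones, every non-agate stone comes out first.
There are 13 + 14 + 59 + 10 + 60 + 25 + 18 = 199 non-agate stones altogether.
After those, each further stone must be agate, so 199 + 8 = 207 draws guarantee 8 agate stones.

207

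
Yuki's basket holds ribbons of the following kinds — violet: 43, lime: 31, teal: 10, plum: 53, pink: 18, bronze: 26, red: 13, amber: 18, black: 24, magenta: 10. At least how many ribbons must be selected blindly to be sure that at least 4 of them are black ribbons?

In the worst case for collecting black ribbons, every non-black ribbon comes out first.
There are 43 + 31 + 10 + 53 + 18 + 26 + 13 + 18 + 10 = 222 non-black ribbons altogether.
After those, each further ribbon must be black, so 222 + 4 = 226 draws guarantee 4 black ribbons.

226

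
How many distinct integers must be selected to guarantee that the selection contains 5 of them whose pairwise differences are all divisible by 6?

25

Integers whose pairwise differences are multiples of 6 are exactly those sharing a remainder mod 6. The 6 residue classes mod 6 are the pigeonholes.
With 24 integers one could put 4 in each residue class and have no class reach 5.
The 25th integer pushes some class to 5, so 6·4 + 1 = 25.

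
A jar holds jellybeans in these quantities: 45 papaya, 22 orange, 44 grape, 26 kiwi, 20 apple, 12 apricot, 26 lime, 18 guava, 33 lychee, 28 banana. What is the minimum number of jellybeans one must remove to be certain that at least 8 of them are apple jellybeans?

In the worst case for collecting apple jellybeans, every non-apple jellybean comes out first.
There are 45 + 22 + 44 + 26 + 12 + 26 + 18 + 33 + 28 = 254 non-apple jellybeans altogether.
After those, each further jellybean must be apple, so 254 + 8 = 262 draws guarantee 8 apple jellybeans.

262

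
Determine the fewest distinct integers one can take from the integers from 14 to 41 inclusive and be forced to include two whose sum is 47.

Group the elements by complementary pair {x, 47−x}: {14,33}, {15,32}, {16,31}, …, giving 10 two-element pairs and 8 integers whose partner 47−x falls outside [14,41].
Treating each of those 18 groups as a pigeonhole, one can pick one integer per group — 18 integers — with no two summing to 47.
The 19th integer lands in an occupied pair, forcing a sum of 47.

19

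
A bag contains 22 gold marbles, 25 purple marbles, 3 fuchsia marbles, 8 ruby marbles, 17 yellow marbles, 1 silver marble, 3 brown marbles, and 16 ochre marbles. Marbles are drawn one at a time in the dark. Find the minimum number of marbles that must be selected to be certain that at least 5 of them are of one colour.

28

The 8 colours are the holes; the marbles drawn are the pigeons.
To avoid 5 of any one colour, the worst case takes at most 4 of each colour, or every marble of a colour that has fewer than 4.
That gives 4 + 4 + 3 + 4 + 4 + 1 + 3 + 4 = 27 marbles with no colour reaching 5.
The next marble forces some colour to 5, so 27 + 1 = 28.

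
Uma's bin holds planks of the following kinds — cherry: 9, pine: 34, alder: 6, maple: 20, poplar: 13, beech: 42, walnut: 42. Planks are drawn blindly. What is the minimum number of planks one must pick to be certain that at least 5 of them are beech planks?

In the worst case for collecting beech planks, every non-beech plank comes out first.
There are 9 + 34 + 6 + 20 + 13 + 42 = 124 non-beech planks altogether.
After those, each further plank must be beech, so 124 + 5 = 129 draws guarantee 5 beech planks.

129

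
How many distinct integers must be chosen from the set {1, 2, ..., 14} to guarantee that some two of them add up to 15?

8

Group the elements by complementary pair {x, 15−x}: {1,14}, {2,13}, {3,12}, …, giving 7 two-element pairs.
By pigeonhole, treating each of those 7 groups as a pigeonhole, one can pick one integer per group — 7 integers — with no two summing to 15.
The 8th integer lands in an occupied pair, forcing a sum of 15.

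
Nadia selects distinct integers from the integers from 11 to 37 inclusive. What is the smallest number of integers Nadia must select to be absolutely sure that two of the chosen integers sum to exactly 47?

Group the elements by complementary pair {x, 47−x}: {11,36}, {12,35}, {13,34}, …, giving 13 two-element pairs and 1 integer whose partner 47−x falls outside [11,37].
By pigeonhole, treating each of those 14 groups as a pigeonhole, one can pick one integer per group — 14 integers — with no two summing to 47.
The 15th integer lands in an occupied pair, forcing a sum of 47.

15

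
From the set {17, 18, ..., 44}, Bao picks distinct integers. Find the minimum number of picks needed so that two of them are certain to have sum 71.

20

Group the elements by complementary pair {x, 71−x}: {27,44}, {28,43}, {29,42}, …, giving 9 two-element pairs and 10 integers whose partner 71−x falls outside [17,44].
Treating each of those 19 groups as a pigeonhole, one can pick one integer per group — 19 integers — with no two summing to 71.
The 20th integer lands in an occupied pair, forcing a sum of 71.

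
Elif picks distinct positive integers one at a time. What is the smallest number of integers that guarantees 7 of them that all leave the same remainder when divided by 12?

73

By pigeonhole, the 12 residue classes mod 12 are the pigeonholes.
With 72 integers one could put 6 in each residue class and have no class reach 7.
The 73rd integer pushes some class to 7, so 12·6 + 1 = 73.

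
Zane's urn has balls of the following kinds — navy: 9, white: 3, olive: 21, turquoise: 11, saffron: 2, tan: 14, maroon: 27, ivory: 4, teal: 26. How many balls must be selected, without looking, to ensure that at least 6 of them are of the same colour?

By pigeonhole, the 9 colours are the holes; the balls drawn are the pigeons.
To avoid 6 of any one colour, the worst case takes at most 5 of each colour, or every ball of a colour that has fewer than 5.
That gives 5 + 3 + 5 + 5 + 2 + 5 + 5 + 4 + 5 = 39 balls with no colour reaching 6.
The next ball forces some colour to 6, so 39 + 1 = 40.

40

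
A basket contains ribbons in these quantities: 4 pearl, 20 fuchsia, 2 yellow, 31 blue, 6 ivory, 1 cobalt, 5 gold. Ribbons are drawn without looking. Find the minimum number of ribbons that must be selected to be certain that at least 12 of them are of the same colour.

41

By the pigeonhole principle, the 7 colours are the holes; the ribbons drawn are the pigeons.
To avoid 12 of any one colour, the worst case takes at most 11 of each colour, or every ribbon of a colour that has fewer than 11.
That gives 4 + 11 + 2 + 11 + 6 + 1 + 5 = 40 ribbons with no colour reaching 12.
The next ribbon forces some colour to 12, so 40 + 1 = 41.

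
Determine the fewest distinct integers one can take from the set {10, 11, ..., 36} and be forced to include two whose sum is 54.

Group the elements by complementary pair {x, 54−x}: {18,36}, {19,35}, {20,34}, …, giving 9 two-element pairs, the single value 27 (it cannot pair with itself since the integers are distinct), and 8 integers whose partner 54−x falls outside [10,36].
Treating each of those 18 groups as a pigeonhole, one can pick one integer per group — 18 integers — with no two summing to 54.
The 19th integer lands in an occupied pair, forcing a sum of 54.

19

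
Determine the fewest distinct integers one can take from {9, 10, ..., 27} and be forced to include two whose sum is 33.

12

Two chosen integers sum to 33 exactly when both halves of some pair {x, 33−x} with 9 ≤ x ≤ 33−x ≤ 24 are chosen — 8 such pairs.
The remaining 3 elements (those with no distinct partner in range) can never complete a 33-sum, so the worst case takes all of them and one from each pair: 3 + 8 = 11.
By pigeonhole, the 12th integer has to be the second member of some pair, so 11 + 1 = 12.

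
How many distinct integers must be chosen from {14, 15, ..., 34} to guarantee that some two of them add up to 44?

Two chosen integers sum to 44 exactly when both halves of some pair {x, 44−x} with 14 ≤ x ≤ 44−x ≤ 30 are chosen — 8 such pairs.
The remaining 5 elements (those with no distinct partner in range) can never complete a 44-sum, so the worst case takes all of them and one from each pair: 5 + 8 = 13.
By the pigeonhole principle, the 14th integer has to be the second member of some pair, so 13 + 1 = 14.

14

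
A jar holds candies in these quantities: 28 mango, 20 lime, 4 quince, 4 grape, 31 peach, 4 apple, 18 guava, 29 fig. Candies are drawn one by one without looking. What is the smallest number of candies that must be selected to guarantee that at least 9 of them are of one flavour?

53

Pigeonhole: the 8 flavours are the holes; the candies drawn are the pigeons.
To avoid 9 of any one flavour, the worst case takes at most 8 of each flavour, or every candy of a flavour that has fewer than 8.
That gives 8 + 8 + 4 + 4 + 8 + 4 + 8 + 8 = 52 candies with no flavour reaching 9.
The next candy forces some flavour to 9, so 52 + 1 = 53.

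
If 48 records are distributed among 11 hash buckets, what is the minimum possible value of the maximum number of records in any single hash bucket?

The 11 hash buckets are the holes and the 48 records are the pigeons.
If every hash bucket held at most 4 records, the total would be at most 11 × 4 = 44, which is less than 48.
So some hash bucket holds at least ⌈48/11⌉ = 5 records.

5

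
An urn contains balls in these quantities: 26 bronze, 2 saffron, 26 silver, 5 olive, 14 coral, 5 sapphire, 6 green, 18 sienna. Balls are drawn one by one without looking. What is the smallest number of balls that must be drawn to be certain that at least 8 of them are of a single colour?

The 8 colours are the holes; the balls drawn are the pigeons.
To avoid 8 of any one colour, the worst case takes at most 7 of each colour, or every ball of a colour that has fewer than 7.
That gives 7 + 2 + 7 + 5 + 7 + 5 + 6 + 7 = 46 balls with no colour reaching 8.
The next ball forces some colour to 8, so 46 + 1 = 47.

47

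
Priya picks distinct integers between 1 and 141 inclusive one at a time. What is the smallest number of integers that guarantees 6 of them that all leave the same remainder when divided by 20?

101

By pigeonhole, the 20 residue classes mod 20 are the pigeonholes.
With 100 integers one could put 5 in each residue class and have no class reach 6.
The 101st integer pushes some class to 6, so 20·5 + 1 = 101.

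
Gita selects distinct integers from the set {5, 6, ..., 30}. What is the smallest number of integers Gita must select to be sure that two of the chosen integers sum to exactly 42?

Group the elements by complementary pair {x, 42−x}: {12,30}, {13,29}, {14,28}, …, giving 9 two-element pairs, the single value 21 (it cannot pair with itself since the integers are distinct), and 7 integers whose partner 42−x falls outside [5,30].
Pigeonhole: treating each of those 17 groups as a pigeonhole, one can pick one integer per group — 17 integers — with no two summing to 42.
The 18th integer lands in an occupied pair, forcing a sum of 42.

18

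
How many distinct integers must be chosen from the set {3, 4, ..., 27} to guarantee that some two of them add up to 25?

16

Two chosen integers sum to 25 exactly when both halves of some pair {x, 25−x} with 3 ≤ x ≤ 25−x ≤ 22 are chosen — 10 such pairs.
The remaining 5 elements (those with no distinct partner in range) can never complete a 25-sum, so the worst case takes all of them and one from each pair: 5 + 10 = 15.
The 16th integer has to be the second member of some pair, so 15 + 1 = 16.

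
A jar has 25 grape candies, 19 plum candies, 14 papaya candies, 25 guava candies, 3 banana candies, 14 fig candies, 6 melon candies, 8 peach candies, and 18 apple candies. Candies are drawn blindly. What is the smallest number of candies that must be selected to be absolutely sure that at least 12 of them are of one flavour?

An adversary could hand out at most 11 candies per flavour (banana, melon, peach run out sooner): 11 + 11 + 11 + 11 + 3 + 11 + 6 + 8 + 11 = 83 candies and still no flavour has 12.
One more candy lands in a flavour already at 11, so 84 draws are enough and 83 are not.

84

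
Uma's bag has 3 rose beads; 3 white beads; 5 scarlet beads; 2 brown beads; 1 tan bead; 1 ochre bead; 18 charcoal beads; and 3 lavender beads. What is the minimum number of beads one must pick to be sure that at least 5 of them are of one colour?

22

By pigeonhole, put each drawn bead into a box by colour. The largest draw with every box below 5 takes min(count, 4) from each colour; colours with fewer than 4 contribute all they have.
Σ min(cᵢ, 4) = 3 + 3 + 4 + 2 + 1 + 1 + 4 + 3 = 21.
Draw number 21 + 1 = 22 must push one box to 5.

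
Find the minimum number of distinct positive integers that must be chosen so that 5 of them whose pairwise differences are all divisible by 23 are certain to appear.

Integers whose pairwise differences are multiples of 23 are exactly those sharing a remainder mod 23. The 23 residue classes mod 23 are the pigeonholes.
With 92 integers one could put 4 in each residue class and have no class reach 5.
The 93rd integer pushes some class to 5, so 23·4 + 1 = 93.

93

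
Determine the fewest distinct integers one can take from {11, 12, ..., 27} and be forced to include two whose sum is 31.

13

Two chosen integers sum to 31 exactly when both halves of some pair {x, 31−x} with 11 ≤ x ≤ 31−x ≤ 20 are chosen — 5 such pairs.
The remaining 7 elements (those with no distinct partner in range) can never complete a 31-sum, so the worst case takes all of them and one from each pair: 7 + 5 = 12.
The 13th integer has to be the second member of some pair, so 12 + 1 = 13.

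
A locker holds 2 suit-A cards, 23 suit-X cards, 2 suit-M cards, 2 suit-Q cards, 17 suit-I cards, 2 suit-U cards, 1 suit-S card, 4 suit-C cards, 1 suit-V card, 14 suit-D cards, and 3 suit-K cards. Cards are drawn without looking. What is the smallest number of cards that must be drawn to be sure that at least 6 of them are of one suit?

Pigeonhole: the 11 suits are the holes; the cards drawn are the pigeons.
To avoid 6 of any one suit, the worst case takes at most 5 of each suit, or every card of a suit that has fewer than 5.
That gives 2 + 5 + 2 + 2 + 5 + 2 + 1 + 4 + 1 + 5 + 3 = 32 cards with no suit reaching 6.
The next card forces some suit to 6, so 32 + 1 = 33.

33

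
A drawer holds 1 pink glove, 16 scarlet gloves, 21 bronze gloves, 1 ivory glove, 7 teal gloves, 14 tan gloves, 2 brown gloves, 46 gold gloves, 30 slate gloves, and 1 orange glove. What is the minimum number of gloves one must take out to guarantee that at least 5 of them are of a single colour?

30

Put each drawn glove into a box by colour. The largest draw with every box below 5 takes min(count, 4) from each colour; colours with fewer than 4 contribute all they have.
Σ min(cᵢ, 4) = 1 + 4 + 4 + 1 + 4 + 4 + 2 + 4 + 4 + 1 = 29.
Draw number 29 + 1 = 30 must push one box to 5.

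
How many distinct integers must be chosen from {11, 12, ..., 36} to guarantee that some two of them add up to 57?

Group the elements by complementary pair {x, 57−x}: {21,36}, {22,35}, {23,34}, …, giving 8 two-element pairs and 10 integers whose partner 57−x falls outside [11,36].
Treating each of those 18 groups as a pigeonhole, one can pick one integer per group — 18 integers — with no two summing to 57.
The 19th integer lands in an occupied pair, forcing a sum of 57.

19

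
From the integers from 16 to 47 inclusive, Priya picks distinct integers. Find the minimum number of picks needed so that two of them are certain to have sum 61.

18

Two chosen integers sum to 61 exactly when both halves of some pair {x, 61−x} with 16 ≤ x ≤ 61−x ≤ 45 are chosen — 15 such pairs.
The remaining 2 elements (those with no distinct partner in range) can never complete a 61-sum, so the worst case takes all of them and one from each pair: 2 + 15 = 17.
Pigeonhole: the 18th integer has to be the second member of some pair, so 17 + 1 = 18.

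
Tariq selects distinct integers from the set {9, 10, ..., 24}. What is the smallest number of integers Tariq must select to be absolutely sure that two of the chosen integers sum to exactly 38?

12

A set avoiding the sum 38 can contain at most one of each pair {x, 38−x}, plus the 6 elements whose complement lies outside the range or equal to its own complement.
The integers 9, …, 19 (11 of them) are such a set: any two sum to at least 9+10 = 19 and at most 18+19 = 37 < 38.
Pigeonhole: any 12th integer completes one of the 5 pairs, so 12 choices force a sum of 38.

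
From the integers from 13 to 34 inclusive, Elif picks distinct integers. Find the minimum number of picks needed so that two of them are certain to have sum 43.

14

Group the elements by complementary pair {x, 43−x}: {13,30}, {14,29}, {15,28}, …, giving 9 two-element pairs and 4 integers whose partner 43−x falls outside [13,34].
Treating each of those 13 groups as a pigeonhole, one can pick one integer per group — 13 integers — with no two summing to 43.
The 14th integer lands in an occupied pair, forcing a sum of 43.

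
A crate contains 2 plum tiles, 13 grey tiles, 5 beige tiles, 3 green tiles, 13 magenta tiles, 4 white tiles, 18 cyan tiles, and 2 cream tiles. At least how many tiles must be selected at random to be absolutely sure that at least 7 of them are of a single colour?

An adversary could hand out at most 6 tiles per colour (5 colours run out sooner): 2 + 6 + 5 + 3 + 6 + 4 + 6 + 2 = 34 tiles and still no colour has 7.
One more tile lands in a colour already at 6, so 35 draws are enough and 34 are not.

35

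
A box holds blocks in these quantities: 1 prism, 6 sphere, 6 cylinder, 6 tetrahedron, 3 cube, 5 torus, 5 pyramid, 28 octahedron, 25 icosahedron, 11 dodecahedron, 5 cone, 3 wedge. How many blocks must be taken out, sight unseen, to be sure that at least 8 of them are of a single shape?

62

By the pigeonhole principle, put each drawn block into a box by shape. The largest draw with every box below 8 takes min(count, 7) from each shape; shapes with fewer than 7 contribute all they have.
Σ min(cᵢ, 7) = 1 + 6 + 6 + 6 + 3 + 5 + 5 + 7 + 7 + 7 + 5 + 3 = 61.
Draw number 61 + 1 = 62 must push one box to 8.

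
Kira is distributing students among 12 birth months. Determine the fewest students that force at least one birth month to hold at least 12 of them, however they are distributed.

133

With 132 students one could put exactly 11 in each of the 12 birth months, and no birth month would reach 12.
By pigeonhole, one more student must land in a birth month that already has 11, giving it 12.
So 12 × 11 + 1 = 133 students are required.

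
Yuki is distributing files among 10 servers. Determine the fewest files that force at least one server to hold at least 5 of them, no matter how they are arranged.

41

With 40 files one could put exactly 4 in each of the 10 servers, and no server would reach 5.
One more file must land in a server that already has 4, giving it 5.
So 10 × 4 + 1 = 41 files are required.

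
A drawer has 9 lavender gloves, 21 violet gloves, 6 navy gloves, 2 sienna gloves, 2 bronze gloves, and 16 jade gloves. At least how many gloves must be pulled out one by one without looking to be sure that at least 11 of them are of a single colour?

40

An adversary could hand out at most 10 gloves per colour (4 colours run out sooner): 9 + 10 + 6 + 2 + 2 + 10 = 39 gloves and still no colour has 11.
One more glove lands in a colour already at 10, so 40 draws are enough and 39 are not.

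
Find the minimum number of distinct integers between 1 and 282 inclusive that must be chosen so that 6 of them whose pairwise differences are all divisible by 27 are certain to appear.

136

Integers whose pairwise differences are multiples of 27 are exactly those sharing a remainder mod 27. By the pigeonhole principle, the 27 residue classes mod 27 are the pigeonholes.
With 135 integers one could put 5 in each residue class and have no class reach 6.
The 136th integer pushes some class to 6, so 27·5 + 1 = 136.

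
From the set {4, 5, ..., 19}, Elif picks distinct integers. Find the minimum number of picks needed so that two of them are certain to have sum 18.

12

A set avoiding the sum 18 can contain at most one of each pair {x, 18−x}, plus the 6 elements whose complement lies outside the range or equal to its own complement.
The integers 9, …, 19 (11 of them) are such a set: any two sum to at least 9+10 = 19 > 18.
Any 12th integer completes one of the 5 pairs, so 12 choices force a sum of 18.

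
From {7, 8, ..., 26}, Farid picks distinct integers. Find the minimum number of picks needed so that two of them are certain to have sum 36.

13

A set avoiding the sum 36 can contain at most one of each pair {x, 36−x}, plus the 4 elements whose complement lies outside the range or equal to its own complement.
The integers 7, …, 18 (12 of them) are such a set: any two sum to at least 7+8 = 15 and at most 17+18 = 35 < 36.
Pigeonhole: any 13th integer completes one of the 8 pairs, so 13 choices force a sum of 36.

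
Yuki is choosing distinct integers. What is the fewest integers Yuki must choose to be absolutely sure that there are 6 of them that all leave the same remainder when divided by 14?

The 14 residue classes mod 14 are the pigeonholes.
With 70 integers one could put 5 in each residue class and have no class reach 6.
The 71st integer pushes some class to 6, so 14·5 + 1 = 71.

71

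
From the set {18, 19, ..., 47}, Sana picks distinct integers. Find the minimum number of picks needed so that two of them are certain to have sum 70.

19

A set avoiding the sum 70 can contain at most one of each pair {x, 70−x}, plus the 6 elements whose complement lies outside the range or equal to its own complement.
The integers 18, …, 35 (18 of them) are such a set: any two sum to at least 18+19 = 37 and at most 34+35 = 69 < 70.
By pigeonhole, any 19th integer completes one of the 12 pairs, so 19 choices force a sum of 70.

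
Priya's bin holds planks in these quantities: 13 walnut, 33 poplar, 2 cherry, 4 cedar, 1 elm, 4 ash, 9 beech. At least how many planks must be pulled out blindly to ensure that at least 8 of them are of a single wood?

33

Pigeonhole: put each drawn plank into a box by wood. The largest draw with every box below 8 takes min(count, 7) from each wood; woods with fewer than 7 contribute all they have.
Σ min(cᵢ, 7) = 7 + 7 + 2 + 4 + 1 + 4 + 7 = 32.
Draw number 32 + 1 = 33 must push one box to 8.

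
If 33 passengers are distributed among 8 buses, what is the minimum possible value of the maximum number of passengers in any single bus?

Pigeonhole: the 8 buses are the holes and the 33 passengers are the pigeons.
If every bus held at most 4 passengers, the total would be at most 8 × 4 = 32, which is less than 33.
So some bus holds at least ⌈33/8⌉ = 5 passengers.

5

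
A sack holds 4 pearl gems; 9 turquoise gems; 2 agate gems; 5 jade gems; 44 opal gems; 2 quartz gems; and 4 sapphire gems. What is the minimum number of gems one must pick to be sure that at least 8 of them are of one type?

An adversary could hand out at most 7 gems per type (5 types run out sooner): 4 + 7 + 2 + 5 + 7 + 2 + 4 = 31 gems and still no type has 8.
One more gem lands in a type already at 7, so 32 draws are enough and 31 are not.

32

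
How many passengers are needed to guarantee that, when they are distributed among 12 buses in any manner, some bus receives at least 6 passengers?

With 60 passengers one could put exactly 5 in each of the 12 buses, and no bus would reach 6.
By the pigeonhole principle, one more passenger must land in a bus that already has 5, giving it 6.
So 12 × 5 + 1 = 61 passengers are required.

61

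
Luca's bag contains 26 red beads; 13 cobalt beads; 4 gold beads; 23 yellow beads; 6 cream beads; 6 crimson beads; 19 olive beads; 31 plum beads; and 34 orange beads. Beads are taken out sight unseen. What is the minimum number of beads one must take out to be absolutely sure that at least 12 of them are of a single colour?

By pigeonhole, the 9 colours are the holes; the beads drawn are the pigeons.
To avoid 12 of any one colour, the worst case takes at most 11 of each colour, or every bead of a colour that has fewer than 11.
That gives 11 + 11 + 4 + 11 + 6 + 6 + 11 + 11 + 11 = 82 beads with no colour reaching 12.
The next bead forces some colour to 12, so 82 + 1 = 83.

83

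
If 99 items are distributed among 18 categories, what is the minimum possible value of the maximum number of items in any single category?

6

By pigeonhole, the 18 categories are the holes and the 99 items are the pigeons.
If every category held at most 5 items, the total would be at most 18 × 5 = 90, which is less than 99.
So some category holds at least ⌈99/18⌉ = 6 items.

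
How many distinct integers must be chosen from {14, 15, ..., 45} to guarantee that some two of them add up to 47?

23

Two chosen integers sum to 47 exactly when both halves of some pair {x, 47−x} with 14 ≤ x ≤ 47−x ≤ 33 are chosen — 10 such pairs.
The remaining 12 elements (those with no distinct partner in range) can never complete a 47-sum, so the worst case takes all of them and one from each pair: 12 + 10 = 22.
By the pigeonhole principle, the 23rd integer has to be the second member of some pair, so 22 + 1 = 23.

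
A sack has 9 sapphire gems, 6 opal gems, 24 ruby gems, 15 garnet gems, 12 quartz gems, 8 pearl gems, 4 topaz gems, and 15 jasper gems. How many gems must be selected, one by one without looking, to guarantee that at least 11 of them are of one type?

68

Pigeonhole: the 8 types are the holes; the gems drawn are the pigeons.
To avoid 11 of any one type, the worst case takes at most 10 of each type, or every gem of a type that has fewer than 10.
That gives 9 + 6 + 10 + 10 + 10 + 8 + 4 + 10 = 67 gems with no type reaching 11.
The next gem forces some type to 11, so 67 + 1 = 68.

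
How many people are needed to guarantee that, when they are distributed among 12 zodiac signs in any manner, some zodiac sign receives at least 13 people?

With 144 people one could put exactly 12 in each of the 12 zodiac signs, and no zodiac sign would reach 13.
By the pigeonhole principle, one more person must land in a zodiac sign that already has 12, giving it 13.
So 12 × 12 + 1 = 145 people are required.

145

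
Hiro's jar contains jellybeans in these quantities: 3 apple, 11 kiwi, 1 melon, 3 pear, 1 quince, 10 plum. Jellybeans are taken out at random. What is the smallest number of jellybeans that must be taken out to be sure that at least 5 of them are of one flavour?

17

An adversary could hand out at most 4 jellybeans per flavour (4 flavours run out sooner): 3 + 4 + 1 + 3 + 1 + 4 = 16 jellybeans and still no flavour has 5.
Pigeonhole: one more jellybean lands in a flavour already at 4, so 17 draws are enough and 16 are not.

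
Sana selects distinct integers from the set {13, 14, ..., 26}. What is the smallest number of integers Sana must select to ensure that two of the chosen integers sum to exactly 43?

10

Group the elements by complementary pair {x, 43−x}: {17,26}, {18,25}, {19,24}, …, giving 5 two-element pairs and 4 integers whose partner 43−x falls outside [13,26].
By pigeonhole, treating each of those 9 groups as a pigeonhole, one can pick one integer per group — 9 integers — with no two summing to 43.
The 10th integer lands in an occupied pair, forcing a sum of 43.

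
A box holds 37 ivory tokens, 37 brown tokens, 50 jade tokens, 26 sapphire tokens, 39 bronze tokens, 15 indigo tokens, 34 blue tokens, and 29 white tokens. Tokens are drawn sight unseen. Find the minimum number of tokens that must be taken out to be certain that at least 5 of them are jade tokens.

In the worst case for collecting jade tokens, every non-jade token comes out first.
There are 37 + 37 + 26 + 39 + 15 + 34 + 29 = 217 non-jade tokens altogether.
After those, each further token must be jade, so 217 + 5 = 222 draws guarantee 5 jade tokens.

222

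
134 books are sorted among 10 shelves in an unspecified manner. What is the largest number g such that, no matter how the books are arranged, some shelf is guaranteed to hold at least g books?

The 10 shelves are the holes and the 134 books are the pigeons.
If every shelf held at most 13 books, the total would be at most 10 × 13 = 130, which is less than 134.
So some shelf holds at least ⌈134/10⌉ = 14 books.

14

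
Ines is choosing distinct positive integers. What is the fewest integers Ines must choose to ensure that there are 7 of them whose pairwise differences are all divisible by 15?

91

Integers whose pairwise differences are multiples of 15 are exactly those sharing a remainder mod 15. Pigeonhole: the 15 residue classes mod 15 are the pigeonholes.
With 90 integers one could put 6 in each residue class and have no class reach 7.
The 91st integer pushes some class to 7, so 15·6 + 1 = 91.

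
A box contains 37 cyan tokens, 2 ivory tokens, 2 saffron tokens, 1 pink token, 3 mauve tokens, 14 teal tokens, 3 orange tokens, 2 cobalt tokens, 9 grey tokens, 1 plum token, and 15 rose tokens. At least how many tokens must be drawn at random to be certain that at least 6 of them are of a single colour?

35

By pigeonhole, put each drawn token into a box by colour. The largest draw with every box below 6 takes min(count, 5) from each colour; colours with fewer than 5 contribute all they have.
Σ min(cᵢ, 5) = 5 + 2 + 2 + 1 + 3 + 5 + 3 + 2 + 5 + 1 + 5 = 34.
Draw number 34 + 1 = 35 must push one box to 6.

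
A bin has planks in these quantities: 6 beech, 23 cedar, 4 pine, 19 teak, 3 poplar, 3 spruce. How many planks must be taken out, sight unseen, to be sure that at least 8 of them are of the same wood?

By the pigeonhole principle, put each drawn plank into a box by wood. The largest draw with every box below 8 takes min(count, 7) from each wood; woods with fewer than 7 contribute all they have.
Σ min(cᵢ, 7) = 6 + 7 + 4 + 7 + 3 + 3 = 30.
Draw number 30 + 1 = 31 must push one box to 8.

31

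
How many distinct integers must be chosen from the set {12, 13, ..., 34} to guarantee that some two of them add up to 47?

13

A set avoiding the sum 47 can contain at most one of each pair {x, 47−x}, plus the 1 element whose complement lies outside the range.
The integers 12, …, 23 (12 of them) are such a set: any two sum to at least 12+13 = 25 and at most 22+23 = 45 < 47.
Any 13th integer completes one of the 11 pairs, so 13 choices force a sum of 47.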